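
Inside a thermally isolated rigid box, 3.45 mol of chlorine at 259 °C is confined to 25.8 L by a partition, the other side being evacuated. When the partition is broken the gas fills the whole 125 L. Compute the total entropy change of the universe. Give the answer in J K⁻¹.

ΔS_universe = 45.3 J/K

For an ideal gas in free expansion Q = 0 and W = 0, so T is unchanged.
Entropy is a state function; using a reversible isothermal path, ΔS_gas = nR ln(V₂/V₁) = 3.45 × 8.314 × ln(125/25.8) = 45.3 J/K.
The insulated surroundings exchange no heat, so ΔS_surr = 0 and ΔS_universe = ΔS_gas.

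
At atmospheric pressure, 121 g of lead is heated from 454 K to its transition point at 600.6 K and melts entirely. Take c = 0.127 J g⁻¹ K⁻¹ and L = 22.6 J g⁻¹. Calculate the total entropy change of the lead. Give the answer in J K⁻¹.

ΔS = 8.85 J/K

Warming step: ΔS₁ = m c ln(T_tr/T_i) = 121 × 0.127 × ln(600.6/454) = 4.3 J/K.
Phase change: ΔS₂ = +mL/T_tr = 121 × 22.6 / 600.6 = 4.553 J/K.
ΔS_total = (4.3) + (4.553) = 8.85 J/K.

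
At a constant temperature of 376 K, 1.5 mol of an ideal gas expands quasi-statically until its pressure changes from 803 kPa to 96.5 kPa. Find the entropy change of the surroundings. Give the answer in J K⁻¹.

ΔS_surr = -26.4 J/K

For an isothermal ideal gas ΔS_gas = nR ln(P₁/P₂) = 1.5 × 8.314 × ln(803/96.5) = 26.4 J/K.
The process is reversible, so ΔS_surr = −ΔS_gas = -26.4 J/K and ΔS_universe = 0.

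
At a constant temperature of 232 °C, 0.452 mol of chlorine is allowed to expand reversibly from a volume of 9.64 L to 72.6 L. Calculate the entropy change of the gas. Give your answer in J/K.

For an isothermal ideal gas ΔS_gas = nR ln(V₂/V₁) = 0.452 × 8.314 × ln(72.6/9.64) = 7.59 J/K.

ΔS_gas = 7.59 J/K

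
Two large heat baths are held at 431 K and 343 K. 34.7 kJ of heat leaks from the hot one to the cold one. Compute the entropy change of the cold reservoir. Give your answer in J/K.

ΔS_cold = 101 J/K

The cold reservoir gains heat Q, so ΔS_cold = +Q/T_C = 34700/343 = 101 J/K.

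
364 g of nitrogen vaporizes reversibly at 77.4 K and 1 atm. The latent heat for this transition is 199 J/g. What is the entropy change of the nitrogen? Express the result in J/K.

Heat absorbed by the substance: Q = mL = 364 × 199 = 72436 J.
At constant T, ΔS = Q_rev/T = 72436 / 77.4 = 936 J/K.

ΔS = 936 J/K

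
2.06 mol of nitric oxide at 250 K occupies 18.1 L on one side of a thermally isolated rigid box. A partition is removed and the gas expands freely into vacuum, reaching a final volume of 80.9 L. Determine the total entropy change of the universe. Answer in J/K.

ΔS_universe = 25.6 J/K

No heat is exchanged and no work is done, so the ideal-gas temperature stays constant.
Entropy is a state function; using a reversible isothermal path, ΔS_gas = nR ln(V₂/V₁) = 2.06 × 8.314 × ln(80.9/18.1) = 25.6 J/K.
The insulated surroundings exchange no heat, so ΔS_surr = 0 and ΔS_universe = ΔS_gas.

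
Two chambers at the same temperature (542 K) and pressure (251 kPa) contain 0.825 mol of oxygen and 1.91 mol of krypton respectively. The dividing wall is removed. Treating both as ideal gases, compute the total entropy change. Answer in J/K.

Mole fractions: x_A = 0.825/2.73 = 0.302, x_B = 0.698.
ΔS_mix = −R(n_A ln x_A + n_B ln x_B) = −8.314 × (0.825 ln 0.302 + 1.91 ln 0.698) = 13.9 J/K.

ΔS_mix = 13.9 J/K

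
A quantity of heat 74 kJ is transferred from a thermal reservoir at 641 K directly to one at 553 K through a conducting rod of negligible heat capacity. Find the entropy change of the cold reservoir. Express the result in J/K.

The cold reservoir gains heat Q, so ΔS_cold = +Q/T_C = 74000/553 = 134 J/K.

ΔS_cold = 134 J/K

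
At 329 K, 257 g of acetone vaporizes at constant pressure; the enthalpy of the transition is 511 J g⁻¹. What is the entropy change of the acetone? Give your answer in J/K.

Heat absorbed by the substance: Q = mL = 257 × 511 = 131327 J.
At constant T, ΔS = Q_rev/T = 131327 / 329 = 399 J/K.

ΔS = 399 J/K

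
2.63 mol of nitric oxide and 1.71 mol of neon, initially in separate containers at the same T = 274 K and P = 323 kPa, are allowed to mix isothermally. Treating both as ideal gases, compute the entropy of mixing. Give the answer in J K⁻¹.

Mole fractions: x_A = 2.63/4.34 = 0.606, x_B = 0.394.
ΔS_mix = −R(n_A ln x_A + n_B ln x_B) = −8.314 × (2.63 ln 0.606 + 1.71 ln 0.394) = 24.2 J/K.

ΔS_mix = 24.2 J/K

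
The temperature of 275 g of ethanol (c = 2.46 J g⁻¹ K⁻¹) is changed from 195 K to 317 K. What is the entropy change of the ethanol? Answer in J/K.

ΔS = ∫dQ_rev/T = m c ln(T₂/T₁) = 275 × 2.46 × ln(317/195) = 329 J/K.

ΔS = 329 J/K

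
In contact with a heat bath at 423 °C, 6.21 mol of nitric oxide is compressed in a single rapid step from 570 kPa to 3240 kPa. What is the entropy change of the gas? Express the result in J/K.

ΔS_gas = -89.7 J/K

Entropy is a state function, so ΔS_gas depends only on the end states.
For an isothermal ideal gas ΔS_gas = nR ln(P₁/P₂) = 6.21 × 8.314 × ln(570/3240) = -89.7 J/K.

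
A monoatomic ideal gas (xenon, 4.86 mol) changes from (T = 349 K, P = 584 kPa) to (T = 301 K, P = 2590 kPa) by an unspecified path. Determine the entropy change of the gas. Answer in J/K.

ΔS = nC_p ln(T₂/T₁) − nR ln(P₂/P₁), with C_p = 5R/2 = 20.79 J mol⁻¹ K⁻¹ for a monoatomic ideal gas.
ΔS = 4.86 × [20.79 × ln(301/349) − 8.314 × ln(2590/584)] = -75.1 J/K.

ΔS = -75.1 J/K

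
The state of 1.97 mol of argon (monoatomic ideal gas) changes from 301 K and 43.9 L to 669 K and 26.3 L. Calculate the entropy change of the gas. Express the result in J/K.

ΔS = 11.2 J/K

Entropy is a state function: ΔS = nC_V ln(T₂/T₁) + nR ln(V₂/V₁), with C_V = 3R/2 = 12.47 J mol⁻¹ K⁻¹ for a monoatomic ideal gas.
ΔS = 1.97 × [12.47 × ln(669/301) + 8.314 × ln(26.3/43.9)] = 11.2 J/K.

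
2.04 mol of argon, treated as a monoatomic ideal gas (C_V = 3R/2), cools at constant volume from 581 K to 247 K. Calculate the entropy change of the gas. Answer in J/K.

At constant volume, ΔS = nC_V ln(T₂/T₁) with C_V = 3R/2 = 12.47 J mol⁻¹ K⁻¹.
ΔS = 2.04 × 12.47 × ln(247/581) = -21.8 J/K.

ΔS = -21.8 J/K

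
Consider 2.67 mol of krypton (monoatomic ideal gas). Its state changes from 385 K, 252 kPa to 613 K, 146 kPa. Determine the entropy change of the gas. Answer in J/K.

ΔS = 37.9 J/K

ΔS = nC_p ln(T₂/T₁) − nR ln(P₂/P₁), with C_p = 5R/2 = 20.79 J mol⁻¹ K⁻¹ for a monoatomic ideal gas.
ΔS = 2.67 × [20.79 × ln(613/385) − 8.314 × ln(146/252)] = 37.9 J/K.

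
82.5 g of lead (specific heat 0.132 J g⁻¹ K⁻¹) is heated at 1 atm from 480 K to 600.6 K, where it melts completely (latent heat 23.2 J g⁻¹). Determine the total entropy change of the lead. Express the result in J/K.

Warming step: ΔS₁ = m c ln(T_tr/T_i) = 82.5 × 0.132 × ln(600.6/480) = 2.441 J/K.
Phase change: ΔS₂ = +mL/T_tr = 82.5 × 23.2 / 600.6 = 3.187 J/K.
ΔS_total = (2.441) + (3.187) = 5.63 J/K.

ΔS = 5.63 J/K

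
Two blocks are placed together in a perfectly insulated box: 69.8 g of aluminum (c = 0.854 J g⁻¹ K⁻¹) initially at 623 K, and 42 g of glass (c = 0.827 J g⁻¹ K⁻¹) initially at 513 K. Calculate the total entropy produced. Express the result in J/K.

ΔS_total = 0.407 J/K

Energy balance: T_f = (m₁c₁T₁ + m₂c₂T₂)/(m₁c₁ + m₂c₂) = 582.5 K.
ΔS₁ = m₁c₁ ln(T_f/T₁) = 59.6092 × ln(582.5/623) = -4.0066 J/K.
ΔS₂ = m₂c₂ ln(T_f/T₂) = 34.734 × ln(582.5/513) = 4.4132 J/K.
ΔS_total = -4.0066 + 4.4132 = 0.407 J/K.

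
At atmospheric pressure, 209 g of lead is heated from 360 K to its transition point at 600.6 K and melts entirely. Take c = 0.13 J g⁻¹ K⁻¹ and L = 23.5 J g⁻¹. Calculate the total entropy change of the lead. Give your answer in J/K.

Warming step: ΔS₁ = m c ln(T_tr/T_i) = 209 × 0.13 × ln(600.6/360) = 13.91 J/K.
Phase change: ΔS₂ = +mL/T_tr = 209 × 23.5 / 600.6 = 8.178 J/K.
ΔS_total = (13.91) + (8.178) = 22.1 J/K.

ΔS = 22.1 J/K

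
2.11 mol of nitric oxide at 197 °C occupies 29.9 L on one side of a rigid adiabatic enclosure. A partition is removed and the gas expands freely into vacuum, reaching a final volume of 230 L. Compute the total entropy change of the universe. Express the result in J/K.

ΔS_universe = 35.8 J/K

For an ideal gas in free expansion Q = 0 and W = 0, so T is unchanged.
Entropy is a state function; using a reversible isothermal path, ΔS_gas = nR ln(V₂/V₁) = 2.11 × 8.314 × ln(230/29.9) = 35.8 J/K.
The insulated surroundings exchange no heat, so ΔS_surr = 0 and ΔS_universe = ΔS_gas.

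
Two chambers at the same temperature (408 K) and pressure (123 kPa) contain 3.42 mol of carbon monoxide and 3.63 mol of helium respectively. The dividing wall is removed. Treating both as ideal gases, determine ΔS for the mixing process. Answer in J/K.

ΔS_mix = 40.6 J/K

Mole fractions: x_A = 3.42/7.05 = 0.485, x_B = 0.515.
ΔS_mix = −R(n_A ln x_A + n_B ln x_B) = −8.314 × (3.42 ln 0.485 + 3.63 ln 0.515) = 40.6 J/K.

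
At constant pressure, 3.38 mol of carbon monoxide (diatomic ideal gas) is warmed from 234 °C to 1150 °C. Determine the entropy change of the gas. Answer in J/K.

In kelvin: T₁ = 507.15 K, T₂ = 1423.15 K. At constant pressure, ΔS = nC_p ln(T₂/T₁) with C_p = 7R/2 = 29.1 J mol⁻¹ K⁻¹.
ΔS = 3.38 × 29.1 × ln(1423.15/507.15) = 101 J/K.

ΔS = 101 J/K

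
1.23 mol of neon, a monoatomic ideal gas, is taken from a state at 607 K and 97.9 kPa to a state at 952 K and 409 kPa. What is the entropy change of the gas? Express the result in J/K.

ΔS = nC_p ln(T₂/T₁) − nR ln(P₂/P₁), with C_p = 5R/2 = 20.79 J mol⁻¹ K⁻¹ for a monoatomic ideal gas.
ΔS = 1.23 × [20.79 × ln(952/607) − 8.314 × ln(409/97.9)] = -3.12 J/K.

ΔS = -3.12 J/K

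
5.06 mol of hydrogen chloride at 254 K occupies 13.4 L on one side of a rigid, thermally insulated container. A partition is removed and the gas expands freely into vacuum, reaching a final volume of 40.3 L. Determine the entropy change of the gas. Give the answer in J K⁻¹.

ΔS_gas = 46.3 J/K

For an ideal gas in free expansion Q = 0 and W = 0, so T is unchanged.
Entropy is a state function; using a reversible isothermal path, ΔS_gas = nR ln(V₂/V₁) = 5.06 × 8.314 × ln(40.3/13.4) = 46.3 J/K.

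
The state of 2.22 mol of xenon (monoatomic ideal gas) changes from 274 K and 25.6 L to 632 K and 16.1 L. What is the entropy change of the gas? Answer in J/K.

ΔS = 14.6 J/K

Entropy is a state function: ΔS = nC_V ln(T₂/T₁) + nR ln(V₂/V₁), with C_V = 3R/2 = 12.47 J mol⁻¹ K⁻¹ for a monoatomic ideal gas.
ΔS = 2.22 × [12.47 × ln(632/274) + 8.314 × ln(16.1/25.6)] = 14.6 J/K.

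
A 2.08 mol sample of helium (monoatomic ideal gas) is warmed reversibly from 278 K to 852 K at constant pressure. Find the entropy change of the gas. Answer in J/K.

At constant pressure, ΔS = nC_p ln(T₂/T₁) with C_p = 5R/2 = 20.79 J mol⁻¹ K⁻¹.
ΔS = 2.08 × 20.79 × ln(852/278) = 48.4 J/K.

ΔS = 48.4 J/K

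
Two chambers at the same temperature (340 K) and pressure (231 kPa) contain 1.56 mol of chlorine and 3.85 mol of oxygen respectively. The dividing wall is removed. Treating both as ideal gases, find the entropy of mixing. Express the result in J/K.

ΔS_mix = 27 J/K

Mole fractions: x_A = 1.56/5.41 = 0.288, x_B = 0.712.
ΔS_mix = −R(n_A ln x_A + n_B ln x_B) = −8.314 × (1.56 ln 0.288 + 3.85 ln 0.712) = 27 J/K.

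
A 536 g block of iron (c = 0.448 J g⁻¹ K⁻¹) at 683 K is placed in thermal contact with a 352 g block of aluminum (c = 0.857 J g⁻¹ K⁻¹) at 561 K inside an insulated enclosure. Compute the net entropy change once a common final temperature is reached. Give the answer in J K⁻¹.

ΔS_total = 2.6 J/K

Energy balance: T_f = (m₁c₁T₁ + m₂c₂T₂)/(m₁c₁ + m₂c₂) = 615.07 K.
ΔS₁ = m₁c₁ ln(T_f/T₁) = 240.128 × ln(615.07/683) = -25.155 J/K.
ΔS₂ = m₂c₂ ln(T_f/T₂) = 301.664 × ln(615.07/561) = 27.759 J/K.
ΔS_total = -25.155 + 27.759 = 2.6 J/K.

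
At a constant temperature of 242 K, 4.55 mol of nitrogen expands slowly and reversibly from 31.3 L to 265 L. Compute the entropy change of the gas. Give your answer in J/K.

For an isothermal ideal gas ΔS_gas = nR ln(V₂/V₁) = 4.55 × 8.314 × ln(265/31.3) = 80.8 J/K.

ΔS_gas = 80.8 J/K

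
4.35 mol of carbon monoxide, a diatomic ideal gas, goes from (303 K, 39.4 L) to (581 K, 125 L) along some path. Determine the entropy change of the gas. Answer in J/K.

ΔS = 101 J/K

Entropy is a state function: ΔS = nC_V ln(T₂/T₁) + nR ln(V₂/V₁), with C_V = 5R/2 = 20.79 J mol⁻¹ K⁻¹ for a diatomic ideal gas.
ΔS = 4.35 × [20.79 × ln(581/303) + 8.314 × ln(125/39.4)] = 101 J/K.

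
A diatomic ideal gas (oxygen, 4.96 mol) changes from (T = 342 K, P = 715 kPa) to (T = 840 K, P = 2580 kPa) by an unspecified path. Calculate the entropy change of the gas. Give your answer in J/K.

ΔS = 76.8 J/K

ΔS = nC_p ln(T₂/T₁) − nR ln(P₂/P₁), with C_p = 7R/2 = 29.1 J mol⁻¹ K⁻¹ for a diatomic ideal gas.
ΔS = 4.96 × [29.1 × ln(840/342) − 8.314 × ln(2580/715)] = 76.8 J/K.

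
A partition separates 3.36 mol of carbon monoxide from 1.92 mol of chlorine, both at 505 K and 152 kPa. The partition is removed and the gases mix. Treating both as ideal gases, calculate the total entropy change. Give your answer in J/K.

ΔS_mix = 28.8 J/K

Mole fractions: x_A = 3.36/5.28 = 0.636, x_B = 0.364.
ΔS_mix = −R(n_A ln x_A + n_B ln x_B) = −8.314 × (3.36 ln 0.636 + 1.92 ln 0.364) = 28.8 J/K.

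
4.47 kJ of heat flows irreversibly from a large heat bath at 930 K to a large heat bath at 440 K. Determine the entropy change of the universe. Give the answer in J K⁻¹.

ΔS_hot = −Q/T_H = −4470/930 = -4.806 J/K and ΔS_cold = +Q/T_C = 4470/440 = 10.16 J/K.
ΔS_total = -4.806 + 10.16 = 5.35 J/K, positive as the second law requires.

ΔS_total = 5.35 J/K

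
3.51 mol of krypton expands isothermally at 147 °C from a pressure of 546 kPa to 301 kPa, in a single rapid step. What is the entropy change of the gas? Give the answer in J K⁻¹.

ΔS_gas = 17.4 J/K

Entropy is a state function, so ΔS_gas depends only on the end states.
For an isothermal ideal gas ΔS_gas = nR ln(P₁/P₂) = 3.51 × 8.314 × ln(546/301) = 17.4 J/K.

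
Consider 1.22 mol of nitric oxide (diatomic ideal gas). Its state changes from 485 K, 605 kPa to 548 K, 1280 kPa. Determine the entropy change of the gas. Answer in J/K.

ΔS = nC_p ln(T₂/T₁) − nR ln(P₂/P₁), with C_p = 7R/2 = 29.1 J mol⁻¹ K⁻¹ for a diatomic ideal gas.
ΔS = 1.22 × [29.1 × ln(548/485) − 8.314 × ln(1280/605)] = -3.27 J/K.

ΔS = -3.27 J/K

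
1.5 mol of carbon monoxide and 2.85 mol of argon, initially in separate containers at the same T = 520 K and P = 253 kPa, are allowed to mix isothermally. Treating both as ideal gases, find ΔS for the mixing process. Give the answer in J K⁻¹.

Mole fractions: x_A = 1.5/4.35 = 0.345, x_B = 0.655.
ΔS_mix = −R(n_A ln x_A + n_B ln x_B) = −8.314 × (1.5 ln 0.345 + 2.85 ln 0.655) = 23.3 J/K.

ΔS_mix = 23.3 J/K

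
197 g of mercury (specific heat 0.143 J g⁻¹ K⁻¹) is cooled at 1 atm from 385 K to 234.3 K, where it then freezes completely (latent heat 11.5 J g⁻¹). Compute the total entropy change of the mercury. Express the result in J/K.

ΔS = -23.7 J/K

Cooling step: ΔS₁ = m c ln(T_tr/T_i) = 197 × 0.143 × ln(234.3/385) = -13.99 J/K.
Phase change: ΔS₂ = −mL/T_tr = −197 × 11.5 / 234.3 = -9.669 J/K.
ΔS_total = (-13.99) + (-9.669) = -23.7 J/K.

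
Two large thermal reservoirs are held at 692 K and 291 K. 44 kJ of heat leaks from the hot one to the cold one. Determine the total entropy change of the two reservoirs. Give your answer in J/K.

ΔS_hot = −Q/T_H = −44000/692 = -63.58 J/K and ΔS_cold = +Q/T_C = 44000/291 = 151.2 J/K.
ΔS_total = -63.58 + 151.2 = 87.6 J/K, positive as the second law requires.

ΔS_total = 87.6 J/K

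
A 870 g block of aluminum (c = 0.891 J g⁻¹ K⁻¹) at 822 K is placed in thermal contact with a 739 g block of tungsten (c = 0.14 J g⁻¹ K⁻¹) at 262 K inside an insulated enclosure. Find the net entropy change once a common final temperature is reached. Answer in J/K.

Energy balance: T_f = (m₁c₁T₁ + m₂c₂T₂)/(m₁c₁ + m₂c₂) = 756.06 K.
ΔS₁ = m₁c₁ ln(T_f/T₁) = 775.17 × ln(756.06/822) = -64.82 J/K.
ΔS₂ = m₂c₂ ln(T_f/T₂) = 103.46 × ln(756.06/262) = 109.6 J/K.
ΔS_total = -64.82 + 109.6 = 44.8 J/K.

ΔS_total = 44.8 J/K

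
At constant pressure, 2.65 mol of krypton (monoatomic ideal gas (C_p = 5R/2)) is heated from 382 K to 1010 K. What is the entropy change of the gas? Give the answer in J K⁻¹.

At constant pressure, ΔS = nC_p ln(T₂/T₁) with C_p = 5R/2 = 20.79 J mol⁻¹ K⁻¹.
ΔS = 2.65 × 20.79 × ln(1010/382) = 53.6 J/K.

ΔS = 53.6 J/K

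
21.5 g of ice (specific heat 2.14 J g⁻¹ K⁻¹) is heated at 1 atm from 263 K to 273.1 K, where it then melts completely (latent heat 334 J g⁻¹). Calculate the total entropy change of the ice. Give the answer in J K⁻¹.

ΔS = 28 J/K

Warming step: ΔS₁ = m c ln(T_tr/T_i) = 21.5 × 2.14 × ln(273.1/263) = 1.734 J/K.
Phase change: ΔS₂ = +mL/T_tr = 21.5 × 334 / 273.1 = 26.29 J/K.
ΔS_total = (1.734) + (26.29) = 28 J/K.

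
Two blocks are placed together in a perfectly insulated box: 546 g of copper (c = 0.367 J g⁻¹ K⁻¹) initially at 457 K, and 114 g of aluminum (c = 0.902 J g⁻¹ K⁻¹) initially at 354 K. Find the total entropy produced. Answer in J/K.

Energy balance: T_f = (m₁c₁T₁ + m₂c₂T₂)/(m₁c₁ + m₂c₂) = 422.07 K.
ΔS₁ = m₁c₁ ln(T_f/T₁) = 200.382 × ln(422.07/457) = -15.93 J/K.
ΔS₂ = m₂c₂ ln(T_f/T₂) = 102.828 × ln(422.07/354) = 18.08 J/K.
ΔS_total = -15.93 + 18.08 = 2.15 J/K.

ΔS_total = 2.15 J/K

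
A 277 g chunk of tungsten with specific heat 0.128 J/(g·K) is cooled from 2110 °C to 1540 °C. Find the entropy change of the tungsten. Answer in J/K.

ΔS = -9.69 J/K

In kelvin: T₁ = 2383.15 K, T₂ = 1813.15 K. ΔS = ∫dQ_rev/T = m c ln(T₂/T₁) = 277 × 0.128 × ln(1813.15/2383.15) = -9.69 J/K.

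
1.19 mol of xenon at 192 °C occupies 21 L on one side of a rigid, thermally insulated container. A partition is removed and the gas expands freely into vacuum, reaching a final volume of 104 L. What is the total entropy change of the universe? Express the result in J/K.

ΔS_universe = 15.8 J/K

No heat is exchanged and no work is done, so the ideal-gas temperature stays constant.
Entropy is a state function; using a reversible isothermal path, ΔS_gas = nR ln(V₂/V₁) = 1.19 × 8.314 × ln(104/21) = 15.8 J/K.
The insulated surroundings exchange no heat, so ΔS_surr = 0 and ΔS_universe = ΔS_gas.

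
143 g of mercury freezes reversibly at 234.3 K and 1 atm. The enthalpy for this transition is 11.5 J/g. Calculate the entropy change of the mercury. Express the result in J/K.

ΔS = -7.02 J/K

Heat released by the substance: Q = −mL = −143 × 11.5 = −1644.5 J.
At constant T, ΔS = Q_rev/T = −1644.5 / 234.3 = -7.02 J/K.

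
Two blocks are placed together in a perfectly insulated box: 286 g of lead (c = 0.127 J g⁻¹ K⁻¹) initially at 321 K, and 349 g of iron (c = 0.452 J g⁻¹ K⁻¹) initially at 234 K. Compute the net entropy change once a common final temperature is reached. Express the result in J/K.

ΔS_total = 1.57 J/K

Energy balance: T_f = (m₁c₁T₁ + m₂c₂T₂)/(m₁c₁ + m₂c₂) = 250.28 K.
ΔS₁ = m₁c₁ ln(T_f/T₁) = 36.322 × ln(250.28/321) = -9.039 J/K.
ΔS₂ = m₂c₂ ln(T_f/T₂) = 157.748 × ln(250.28/234) = 10.61 J/K.
ΔS_total = -9.039 + 10.61 = 1.57 J/K.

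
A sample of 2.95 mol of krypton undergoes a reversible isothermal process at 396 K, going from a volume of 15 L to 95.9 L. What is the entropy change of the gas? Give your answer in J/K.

ΔS_gas = 45.5 J/K

For an isothermal ideal gas ΔS_gas = nR ln(V₂/V₁) = 2.95 × 8.314 × ln(95.9/15) = 45.5 J/K.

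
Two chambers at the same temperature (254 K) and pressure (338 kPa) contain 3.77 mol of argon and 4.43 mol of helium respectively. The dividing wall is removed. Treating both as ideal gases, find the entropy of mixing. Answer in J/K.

Mole fractions: x_A = 3.77/8.2 = 0.46, x_B = 0.54.
ΔS_mix = −R(n_A ln x_A + n_B ln x_B) = −8.314 × (3.77 ln 0.46 + 4.43 ln 0.54) = 47 J/K.

ΔS_mix = 47 J/K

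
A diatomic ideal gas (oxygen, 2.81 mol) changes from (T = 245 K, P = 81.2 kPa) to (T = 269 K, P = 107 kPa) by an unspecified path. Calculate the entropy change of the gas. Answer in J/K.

ΔS = nC_p ln(T₂/T₁) − nR ln(P₂/P₁), with C_p = 7R/2 = 29.1 J mol⁻¹ K⁻¹ for a diatomic ideal gas.
ΔS = 2.81 × [29.1 × ln(269/245) − 8.314 × ln(107/81.2)] = 1.2 J/K.

ΔS = 1.2 J/K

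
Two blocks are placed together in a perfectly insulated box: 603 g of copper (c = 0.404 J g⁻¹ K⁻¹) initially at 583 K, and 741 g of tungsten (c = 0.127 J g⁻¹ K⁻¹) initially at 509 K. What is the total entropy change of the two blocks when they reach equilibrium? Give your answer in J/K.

Energy balance: T_f = (m₁c₁T₁ + m₂c₂T₂)/(m₁c₁ + m₂c₂) = 562.38 K.
ΔS₁ = m₁c₁ ln(T_f/T₁) = 243.612 × ln(562.38/583) = -8.7725 J/K.
ΔS₂ = m₂c₂ ln(T_f/T₂) = 94.107 × ln(562.38/509) = 9.3852 J/K.
ΔS_total = -8.7725 + 9.3852 = 0.613 J/K.

ΔS_total = 0.613 J/K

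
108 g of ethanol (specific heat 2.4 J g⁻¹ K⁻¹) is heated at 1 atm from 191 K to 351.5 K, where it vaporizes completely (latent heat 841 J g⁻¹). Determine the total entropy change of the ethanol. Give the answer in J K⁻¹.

ΔS = 416 J/K

Warming step: ΔS₁ = m c ln(T_tr/T_i) = 108 × 2.4 × ln(351.5/191) = 158.1 J/K.
Phase change: ΔS₂ = +mL/T_tr = 108 × 841 / 351.5 = 258.4 J/K.
ΔS_total = (158.1) + (258.4) = 416 J/K.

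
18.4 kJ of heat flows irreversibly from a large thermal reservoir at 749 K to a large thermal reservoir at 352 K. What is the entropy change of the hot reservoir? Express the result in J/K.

The hot reservoir loses heat Q, so ΔS_hot = −Q/T_H = −18400/749 = -24.6 J/K.

ΔS_hot = -24.6 J/K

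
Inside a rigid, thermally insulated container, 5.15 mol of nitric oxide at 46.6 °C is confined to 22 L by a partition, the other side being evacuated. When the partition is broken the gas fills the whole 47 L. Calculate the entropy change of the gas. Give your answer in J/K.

ΔS_gas = 32.5 J/K

No heat is exchanged and no work is done, so the ideal-gas temperature stays constant.
Entropy is a state function; using a reversible isothermal path, ΔS_gas = nR ln(V₂/V₁) = 5.15 × 8.314 × ln(47/22) = 32.5 J/K.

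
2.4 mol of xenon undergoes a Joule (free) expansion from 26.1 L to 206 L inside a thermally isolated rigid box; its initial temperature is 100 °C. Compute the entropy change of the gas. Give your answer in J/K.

ΔS_gas = 41.2 J/K

For an ideal gas in free expansion Q = 0 and W = 0, so T is unchanged.
Entropy is a state function; using a reversible isothermal path, ΔS_gas = nR ln(V₂/V₁) = 2.4 × 8.314 × ln(206/26.1) = 41.2 J/K.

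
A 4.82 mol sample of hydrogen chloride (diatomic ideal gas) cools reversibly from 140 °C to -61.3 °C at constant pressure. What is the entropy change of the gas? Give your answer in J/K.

In kelvin: T₁ = 413.15 K, T₂ = 211.85 K. At constant pressure, ΔS = nC_p ln(T₂/T₁) with C_p = 7R/2 = 29.1 J mol⁻¹ K⁻¹.
ΔS = 4.82 × 29.1 × ln(211.85/413.15) = -93.7 J/K.

ΔS = -93.7 J/K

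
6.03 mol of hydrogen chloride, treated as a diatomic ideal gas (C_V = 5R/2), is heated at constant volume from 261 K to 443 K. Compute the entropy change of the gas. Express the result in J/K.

ΔS = 66.3 J/K

At constant volume, ΔS = nC_V ln(T₂/T₁) with C_V = 5R/2 = 20.79 J mol⁻¹ K⁻¹.
ΔS = 6.03 × 20.79 × ln(443/261) = 66.3 J/K.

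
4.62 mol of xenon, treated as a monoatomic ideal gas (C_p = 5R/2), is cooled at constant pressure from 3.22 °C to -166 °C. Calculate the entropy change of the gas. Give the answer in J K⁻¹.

ΔS = -91 J/K

In kelvin: T₁ = 276.37 K, T₂ = 107.15 K. At constant pressure, ΔS = nC_p ln(T₂/T₁) with C_p = 5R/2 = 20.79 J mol⁻¹ K⁻¹.
ΔS = 4.62 × 20.79 × ln(107.15/276.37) = -91 J/K.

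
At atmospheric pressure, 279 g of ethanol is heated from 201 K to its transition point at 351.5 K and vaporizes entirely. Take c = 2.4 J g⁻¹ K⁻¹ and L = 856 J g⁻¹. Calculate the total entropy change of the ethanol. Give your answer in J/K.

Warming step: ΔS₁ = m c ln(T_tr/T_i) = 279 × 2.4 × ln(351.5/201) = 374.2 J/K.
Phase change: ΔS₂ = +mL/T_tr = 279 × 856 / 351.5 = 679.4 J/K.
ΔS_total = (374.2) + (679.4) = 1050 J/K.

ΔS = 1050 J/K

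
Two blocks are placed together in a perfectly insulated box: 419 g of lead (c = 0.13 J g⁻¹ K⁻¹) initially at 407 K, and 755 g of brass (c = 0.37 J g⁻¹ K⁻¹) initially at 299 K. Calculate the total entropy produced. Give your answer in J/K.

Energy balance: T_f = (m₁c₁T₁ + m₂c₂T₂)/(m₁c₁ + m₂c₂) = 316.62 K.
ΔS₁ = m₁c₁ ln(T_f/T₁) = 54.47 × ln(316.62/407) = -13.68 J/K.
ΔS₂ = m₂c₂ ln(T_f/T₂) = 279.35 × ln(316.62/299) = 16 J/K.
ΔS_total = -13.68 + 16 = 2.32 J/K.

ΔS_total = 2.32 J/K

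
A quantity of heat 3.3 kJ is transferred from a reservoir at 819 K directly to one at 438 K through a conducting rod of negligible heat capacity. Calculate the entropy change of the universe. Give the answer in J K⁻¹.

ΔS_total = 3.5 J/K

ΔS_hot = −Q/T_H = −3300/819 = -4.029 J/K and ΔS_cold = +Q/T_C = 3300/438 = 7.534 J/K.
ΔS_total = -4.029 + 7.534 = 3.5 J/K, positive as the second law requires.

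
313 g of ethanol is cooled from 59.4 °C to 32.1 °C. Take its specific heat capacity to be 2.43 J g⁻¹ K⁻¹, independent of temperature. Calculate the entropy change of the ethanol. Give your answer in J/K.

ΔS = -65.2 J/K

In kelvin: T₁ = 332.55 K, T₂ = 305.25 K. ΔS = ∫dQ_rev/T = m c ln(T₂/T₁) = 313 × 2.43 × ln(305.25/332.55) = -65.2 J/K.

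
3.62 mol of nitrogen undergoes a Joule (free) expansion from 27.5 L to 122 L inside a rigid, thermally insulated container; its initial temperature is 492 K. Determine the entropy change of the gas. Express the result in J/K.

For an ideal gas in free expansion Q = 0 and W = 0, so T is unchanged.
Entropy is a state function; using a reversible isothermal path, ΔS_gas = nR ln(V₂/V₁) = 3.62 × 8.314 × ln(122/27.5) = 44.8 J/K.

ΔS_gas = 44.8 J/K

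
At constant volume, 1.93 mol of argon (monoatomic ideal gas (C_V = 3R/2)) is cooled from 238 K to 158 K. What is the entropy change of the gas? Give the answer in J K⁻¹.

ΔS = -9.86 J/K

At constant volume, ΔS = nC_V ln(T₂/T₁) with C_V = 3R/2 = 12.47 J mol⁻¹ K⁻¹.
ΔS = 1.93 × 12.47 × ln(158/238) = -9.86 J/K.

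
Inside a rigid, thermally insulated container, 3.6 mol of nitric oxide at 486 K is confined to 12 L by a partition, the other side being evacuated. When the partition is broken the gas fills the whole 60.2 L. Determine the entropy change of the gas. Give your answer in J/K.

No heat is exchanged and no work is done, so the ideal-gas temperature stays constant.
Entropy is a state function; using a reversible isothermal path, ΔS_gas = nR ln(V₂/V₁) = 3.6 × 8.314 × ln(60.2/12) = 48.3 J/K.

ΔS_gas = 48.3 J/K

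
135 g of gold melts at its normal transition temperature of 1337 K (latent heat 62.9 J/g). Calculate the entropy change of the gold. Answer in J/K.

Heat absorbed by the substance: Q = mL = 135 × 62.9 = 8491.5 J.
At constant T, ΔS = Q_rev/T = 8491.5 / 1337 = 6.35 J/K.

ΔS = 6.35 J/K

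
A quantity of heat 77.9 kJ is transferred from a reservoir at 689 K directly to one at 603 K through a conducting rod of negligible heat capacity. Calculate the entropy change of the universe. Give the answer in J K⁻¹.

ΔS_total = 16.1 J/K

ΔS_hot = −Q/T_H = −77900/689 = -113.1 J/K and ΔS_cold = +Q/T_C = 77900/603 = 129.2 J/K.
ΔS_total = -113.1 + 129.2 = 16.1 J/K, positive as the second law requires.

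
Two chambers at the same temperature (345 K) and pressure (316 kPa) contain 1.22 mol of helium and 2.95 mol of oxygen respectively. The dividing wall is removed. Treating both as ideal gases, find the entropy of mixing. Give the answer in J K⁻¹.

Mole fractions: x_A = 1.22/4.17 = 0.293, x_B = 0.707.
ΔS_mix = −R(n_A ln x_A + n_B ln x_B) = −8.314 × (1.22 ln 0.293 + 2.95 ln 0.707) = 21 J/K.

ΔS_mix = 21 J/K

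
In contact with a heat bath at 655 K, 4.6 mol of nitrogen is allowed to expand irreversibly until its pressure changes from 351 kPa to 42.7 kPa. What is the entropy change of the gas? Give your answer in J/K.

Entropy is a state function, so ΔS_gas depends only on the end states.
For an isothermal ideal gas ΔS_gas = nR ln(P₁/P₂) = 4.6 × 8.314 × ln(351/42.7) = 80.6 J/K.

ΔS_gas = 80.6 J/K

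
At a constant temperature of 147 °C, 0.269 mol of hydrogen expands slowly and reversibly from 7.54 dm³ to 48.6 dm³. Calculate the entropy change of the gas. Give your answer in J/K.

ΔS_gas = 4.17 J/K

For an isothermal ideal gas ΔS_gas = nR ln(V₂/V₁) = 0.269 × 8.314 × ln(48.6/7.54) = 4.17 J/K.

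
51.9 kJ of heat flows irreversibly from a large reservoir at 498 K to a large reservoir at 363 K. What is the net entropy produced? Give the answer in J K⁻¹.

ΔS_total = 38.8 J/K

ΔS_hot = −Q/T_H = −51900/498 = -104.2 J/K and ΔS_cold = +Q/T_C = 51900/363 = 143 J/K.
ΔS_total = -104.2 + 143 = 38.8 J/K, positive as the second law requires.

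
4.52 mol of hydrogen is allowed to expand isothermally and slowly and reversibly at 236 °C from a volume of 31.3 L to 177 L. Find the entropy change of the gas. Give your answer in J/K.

For an isothermal ideal gas ΔS_gas = nR ln(V₂/V₁) = 4.52 × 8.314 × ln(177/31.3) = 65.1 J/K.

ΔS_gas = 65.1 J/K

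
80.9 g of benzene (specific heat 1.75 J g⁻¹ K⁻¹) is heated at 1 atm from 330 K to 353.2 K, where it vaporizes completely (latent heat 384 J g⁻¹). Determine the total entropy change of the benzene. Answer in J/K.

ΔS = 97.6 J/K

Warming step: ΔS₁ = m c ln(T_tr/T_i) = 80.9 × 1.75 × ln(353.2/330) = 9.619 J/K.
Phase change: ΔS₂ = +mL/T_tr = 80.9 × 384 / 353.2 = 87.95 J/K.
ΔS_total = (9.619) + (87.95) = 97.6 J/K.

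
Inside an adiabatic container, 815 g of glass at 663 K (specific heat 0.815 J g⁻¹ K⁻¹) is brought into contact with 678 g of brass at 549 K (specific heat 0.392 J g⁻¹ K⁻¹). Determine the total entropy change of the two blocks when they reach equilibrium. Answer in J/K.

ΔS_total = 3.29 J/K

Energy balance: T_f = (m₁c₁T₁ + m₂c₂T₂)/(m₁c₁ + m₂c₂) = 630.42 K.
ΔS₁ = m₁c₁ ln(T_f/T₁) = 664.225 × ln(630.42/663) = -33.468 J/K.
ΔS₂ = m₂c₂ ln(T_f/T₂) = 265.776 × ln(630.42/549) = 36.754 J/K.
ΔS_total = -33.468 + 36.754 = 3.29 J/K.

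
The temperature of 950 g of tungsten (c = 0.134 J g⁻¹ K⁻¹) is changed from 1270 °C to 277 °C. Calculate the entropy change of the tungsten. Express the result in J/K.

ΔS = -131 J/K

In kelvin: T₁ = 1543.15 K, T₂ = 550.15 K. ΔS = ∫dQ_rev/T = m c ln(T₂/T₁) = 950 × 0.134 × ln(550.15/1543.15) = -131 J/K.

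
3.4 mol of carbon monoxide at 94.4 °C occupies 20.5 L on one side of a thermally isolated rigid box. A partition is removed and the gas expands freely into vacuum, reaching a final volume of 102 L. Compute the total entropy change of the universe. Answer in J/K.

ΔS_universe = 45.4 J/K

For an ideal gas in free expansion Q = 0 and W = 0, so T is unchanged.
Entropy is a state function; using a reversible isothermal path, ΔS_gas = nR ln(V₂/V₁) = 3.4 × 8.314 × ln(102/20.5) = 45.4 J/K.
The insulated surroundings exchange no heat, so ΔS_surr = 0 and ΔS_universe = ΔS_gas.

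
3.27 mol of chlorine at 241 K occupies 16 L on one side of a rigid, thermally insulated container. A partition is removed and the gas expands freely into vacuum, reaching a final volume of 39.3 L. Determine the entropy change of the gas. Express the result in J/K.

No heat is exchanged and no work is done, so the ideal-gas temperature stays constant.
Entropy is a state function; using a reversible isothermal path, ΔS_gas = nR ln(V₂/V₁) = 3.27 × 8.314 × ln(39.3/16) = 24.4 J/K.

ΔS_gas = 24.4 J/K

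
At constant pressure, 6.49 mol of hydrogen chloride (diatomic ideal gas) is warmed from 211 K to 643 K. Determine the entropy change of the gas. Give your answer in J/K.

ΔS = 210 J/K

At constant pressure, ΔS = nC_p ln(T₂/T₁) with C_p = 7R/2 = 29.1 J mol⁻¹ K⁻¹.
ΔS = 6.49 × 29.1 × ln(643/211) = 210 J/K.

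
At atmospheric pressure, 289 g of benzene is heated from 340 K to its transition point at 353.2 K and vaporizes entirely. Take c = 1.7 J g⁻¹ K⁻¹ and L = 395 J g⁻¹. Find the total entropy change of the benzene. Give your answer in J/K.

ΔS = 342 J/K

Warming step: ΔS₁ = m c ln(T_tr/T_i) = 289 × 1.7 × ln(353.2/340) = 18.71 J/K.
Phase change: ΔS₂ = +mL/T_tr = 289 × 395 / 353.2 = 323.2 J/K.
ΔS_total = (18.71) + (323.2) = 342 J/K.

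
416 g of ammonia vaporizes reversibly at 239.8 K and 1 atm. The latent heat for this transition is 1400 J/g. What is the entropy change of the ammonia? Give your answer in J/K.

Heat absorbed by the substance: Q = mL = 416 × 1400 = 582400 J.
At constant T, ΔS = Q_rev/T = 582400 / 239.8 = 2430 J/K.

ΔS = 2430 J/K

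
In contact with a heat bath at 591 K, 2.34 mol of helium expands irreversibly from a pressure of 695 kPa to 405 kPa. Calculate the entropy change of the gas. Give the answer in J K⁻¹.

ΔS_gas = 10.5 J/K

Entropy is a state function, so ΔS_gas depends only on the end states.
For an isothermal ideal gas ΔS_gas = nR ln(P₁/P₂) = 2.34 × 8.314 × ln(695/405) = 10.5 J/K.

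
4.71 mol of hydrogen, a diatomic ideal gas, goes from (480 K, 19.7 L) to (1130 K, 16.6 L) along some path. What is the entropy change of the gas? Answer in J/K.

ΔS = 77.1 J/K

Entropy is a state function: ΔS = nC_V ln(T₂/T₁) + nR ln(V₂/V₁), with C_V = 5R/2 = 20.79 J mol⁻¹ K⁻¹ for a diatomic ideal gas.
ΔS = 4.71 × [20.79 × ln(1130/480) + 8.314 × ln(16.6/19.7)] = 77.1 J/K.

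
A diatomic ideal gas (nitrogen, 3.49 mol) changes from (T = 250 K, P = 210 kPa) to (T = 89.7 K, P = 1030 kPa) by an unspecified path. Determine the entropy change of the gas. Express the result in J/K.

ΔS = -150 J/K

ΔS = nC_p ln(T₂/T₁) − nR ln(P₂/P₁), with C_p = 7R/2 = 29.1 J mol⁻¹ K⁻¹ for a diatomic ideal gas.
ΔS = 3.49 × [29.1 × ln(89.7/250) − 8.314 × ln(1030/210)] = -150 J/K.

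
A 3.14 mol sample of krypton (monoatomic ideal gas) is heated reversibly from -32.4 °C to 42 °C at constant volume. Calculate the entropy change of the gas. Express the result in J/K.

ΔS = 10.5 J/K

In kelvin: T₁ = 240.75 K, T₂ = 315.15 K. At constant volume, ΔS = nC_V ln(T₂/T₁) with C_V = 3R/2 = 12.47 J mol⁻¹ K⁻¹.
ΔS = 3.14 × 12.47 × ln(315.15/240.75) = 10.5 J/K.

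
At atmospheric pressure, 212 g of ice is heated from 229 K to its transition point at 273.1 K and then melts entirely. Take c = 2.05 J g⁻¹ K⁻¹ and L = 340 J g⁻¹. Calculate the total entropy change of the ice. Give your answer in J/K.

Warming step: ΔS₁ = m c ln(T_tr/T_i) = 212 × 2.05 × ln(273.1/229) = 76.54 J/K.
Phase change: ΔS₂ = +mL/T_tr = 212 × 340 / 273.1 = 263.9 J/K.
ΔS_total = (76.54) + (263.9) = 340 J/K.

ΔS = 340 J/K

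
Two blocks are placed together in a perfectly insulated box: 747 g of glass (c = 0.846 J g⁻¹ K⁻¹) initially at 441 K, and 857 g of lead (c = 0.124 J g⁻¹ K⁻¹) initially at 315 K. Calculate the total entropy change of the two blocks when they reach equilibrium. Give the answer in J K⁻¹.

ΔS_total = 4.75 J/K

Energy balance: T_f = (m₁c₁T₁ + m₂c₂T₂)/(m₁c₁ + m₂c₂) = 422.86 K.
ΔS₁ = m₁c₁ ln(T_f/T₁) = 631.962 × ln(422.86/441) = -26.54 J/K.
ΔS₂ = m₂c₂ ln(T_f/T₂) = 106.268 × ln(422.86/315) = 31.29 J/K.
ΔS_total = -26.54 + 31.29 = 4.75 J/K.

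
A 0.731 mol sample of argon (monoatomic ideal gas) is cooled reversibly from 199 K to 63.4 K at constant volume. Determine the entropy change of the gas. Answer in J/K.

ΔS = -10.4 J/K

At constant volume, ΔS = nC_V ln(T₂/T₁) with C_V = 3R/2 = 12.47 J mol⁻¹ K⁻¹.
ΔS = 0.731 × 12.47 × ln(63.4/199) = -10.4 J/K.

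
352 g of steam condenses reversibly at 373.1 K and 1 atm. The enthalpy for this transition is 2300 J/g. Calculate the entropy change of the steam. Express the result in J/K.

ΔS = -2170 J/K

Heat released by the substance: Q = −mL = −352 × 2300 = −809600 J.
At constant T, ΔS = Q_rev/T = −809600 / 373.1 = -2170 J/K.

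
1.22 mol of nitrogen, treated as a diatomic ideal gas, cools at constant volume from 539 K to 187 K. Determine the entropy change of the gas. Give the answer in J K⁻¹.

At constant volume, ΔS = nC_V ln(T₂/T₁) with C_V = 5R/2 = 20.79 J mol⁻¹ K⁻¹.
ΔS = 1.22 × 20.79 × ln(187/539) = -26.8 J/K.

ΔS = -26.8 J/K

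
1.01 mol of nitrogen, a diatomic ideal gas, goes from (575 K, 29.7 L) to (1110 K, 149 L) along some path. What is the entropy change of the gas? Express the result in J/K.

Entropy is a state function: ΔS = nC_V ln(T₂/T₁) + nR ln(V₂/V₁), with C_V = 5R/2 = 20.79 J mol⁻¹ K⁻¹ for a diatomic ideal gas.
ΔS = 1.01 × [20.79 × ln(1110/575) + 8.314 × ln(149/29.7)] = 27.4 J/K.

ΔS = 27.4 J/K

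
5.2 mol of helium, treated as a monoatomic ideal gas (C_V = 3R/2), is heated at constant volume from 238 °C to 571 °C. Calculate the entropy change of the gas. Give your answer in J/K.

In kelvin: T₁ = 511.15 K, T₂ = 844.15 K. At constant volume, ΔS = nC_V ln(T₂/T₁) with C_V = 3R/2 = 12.47 J mol⁻¹ K⁻¹.
ΔS = 5.2 × 12.47 × ln(844.15/511.15) = 32.5 J/K.

ΔS = 32.5 J/K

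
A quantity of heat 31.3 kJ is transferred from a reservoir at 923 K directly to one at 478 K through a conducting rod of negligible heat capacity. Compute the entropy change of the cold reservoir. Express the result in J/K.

ΔS_cold = 65.5 J/K

The cold reservoir gains heat Q, so ΔS_cold = +Q/T_C = 31300/478 = 65.5 J/K.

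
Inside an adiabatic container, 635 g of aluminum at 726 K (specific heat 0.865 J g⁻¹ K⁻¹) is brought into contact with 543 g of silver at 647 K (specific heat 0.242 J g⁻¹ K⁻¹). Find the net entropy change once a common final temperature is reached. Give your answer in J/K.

Energy balance: T_f = (m₁c₁T₁ + m₂c₂T₂)/(m₁c₁ + m₂c₂) = 710.75 K.
ΔS₁ = m₁c₁ ln(T_f/T₁) = 549.275 × ln(710.75/726) = -11.6615 J/K.
ΔS₂ = m₂c₂ ln(T_f/T₂) = 131.406 × ln(710.75/647) = 12.3486 J/K.
ΔS_total = -11.6615 + 12.3486 = 0.687 J/K.

ΔS_total = 0.687 J/K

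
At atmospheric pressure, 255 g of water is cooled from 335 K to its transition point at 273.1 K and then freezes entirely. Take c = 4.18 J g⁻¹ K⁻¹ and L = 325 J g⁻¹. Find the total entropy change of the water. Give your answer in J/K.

ΔS = -521 J/K

Cooling step: ΔS₁ = m c ln(T_tr/T_i) = 255 × 4.18 × ln(273.1/335) = -217.8 J/K.
Phase change: ΔS₂ = −mL/T_tr = −255 × 325 / 273.1 = -303.5 J/K.
ΔS_total = (-217.8) + (-303.5) = -521 J/K.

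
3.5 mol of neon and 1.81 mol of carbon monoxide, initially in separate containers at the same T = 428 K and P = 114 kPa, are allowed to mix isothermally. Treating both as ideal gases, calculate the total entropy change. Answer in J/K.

ΔS_mix = 28.3 J/K

Mole fractions: x_A = 3.5/5.31 = 0.659, x_B = 0.341.
ΔS_mix = −R(n_A ln x_A + n_B ln x_B) = −8.314 × (3.5 ln 0.659 + 1.81 ln 0.341) = 28.3 J/K.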